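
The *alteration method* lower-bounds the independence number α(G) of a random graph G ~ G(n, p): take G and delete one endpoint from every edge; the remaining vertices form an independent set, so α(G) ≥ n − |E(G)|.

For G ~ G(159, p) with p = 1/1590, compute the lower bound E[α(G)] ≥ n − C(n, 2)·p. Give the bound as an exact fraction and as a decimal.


E[|E(G)|] = C(159, 2)·p = 12561 · (1/1590) = 79/10.
E[α(G)] ≥ n − E[|E(G)|] = 159 − 79/10 = 1511/10.
Numerically: ≈ 151.1000.
(This is only a lower bound; the true E[α(G)] may be larger.)

E[α(G)] ≥ 1511/10 ≈ 151.1000.


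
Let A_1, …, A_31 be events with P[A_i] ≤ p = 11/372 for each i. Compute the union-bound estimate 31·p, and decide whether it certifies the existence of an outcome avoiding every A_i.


Union bound: P[∪_{i=1}^{31} A_i] ≤ Σ_i P[A_i] ≤ 31·p = 31·(11/372) = 11/12.
Numerically: 11/12 ≈ 0.91667.
Is 11/12 < 1? YES.
Since P[∪ A_i] ≤ 11/12 < 1, the complement has P[∩ A_i^c] ≥ 1 − 11/12 = 1/12 > 0, so some outcome avoids every A_i.

31·p = 11/12 ≈ 0.91667; existence CERTIFIED by the union bound.


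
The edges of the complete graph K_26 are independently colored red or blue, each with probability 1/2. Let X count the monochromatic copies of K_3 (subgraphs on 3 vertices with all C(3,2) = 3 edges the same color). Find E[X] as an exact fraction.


Let X = Σ_S X_S over the C(26, 3) = 2600 subsets S of size 3, where X_S = 1 if the K_3 on S is monochromatic.
For a fixed S, the K_3 on S has C(3, 2) = 3 edges. P[all 3 edges red] = (1/2)^3, and likewise for blue, so P[monochromatic] = 2·(1/2)^3 = 2^{1 − 3} = 1/4.
By linearity of expectation: E[X] = C(26, 3) · 2^{1 − 3} = 2600 · 1/4 = 650.
Numerically: E[X] ≈ 650.0000.

E[X] = C(26,3)·2^(1−C(3,2)) = 650 ≈ 650.0000.


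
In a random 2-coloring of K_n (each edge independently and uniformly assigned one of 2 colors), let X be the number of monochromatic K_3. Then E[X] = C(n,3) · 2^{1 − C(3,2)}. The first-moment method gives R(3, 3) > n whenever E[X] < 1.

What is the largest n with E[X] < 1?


We need C(n, 3) · 2^{1 − 3} < 1, i.e. C(n, 3) < 2^{3 − 1} = 4.
Check values of n near the boundary:
  n = 3: C(3, 3) = 1; 1 < 4? YES
  n = 4: C(4, 3) = 4; 4 < 4? NO
The largest n with C(n, 3) < 4 is n = 3 (where E[X] = 1/4 ≈ 0.25000). Hence R(3, 3) > 3, i.e. R(3, 3) ≥ 4.

Largest n = 3; hence R(3, 3) > 3.


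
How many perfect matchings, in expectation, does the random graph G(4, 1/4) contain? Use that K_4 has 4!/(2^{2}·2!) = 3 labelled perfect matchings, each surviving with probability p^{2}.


K_4 has 4!/(2^{2}·2!) = 3 labelled perfect matchings.
For each such perfect matching H, let X_H = 1 if all 2 edges of H are present in G. Then P[X_H = 1] = p^{2} = (1/4)^{2} = 1/16.
Summing the indicators: E[X] = Σ_H E[X_H] = 3 · p^{2} = 3 · 1/16 = 3/16.
Numerically: E[X] ≈ 0.1875.

E[X] = 3 · (1/4)^{2} = 3/16 ≈ 0.1875.


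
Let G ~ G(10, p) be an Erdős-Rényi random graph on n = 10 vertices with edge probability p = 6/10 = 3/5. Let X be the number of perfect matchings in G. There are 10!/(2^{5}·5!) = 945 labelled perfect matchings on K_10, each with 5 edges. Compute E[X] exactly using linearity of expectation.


K_10 has 10!/(2^{5}·5!) = 945 labelled perfect matchings.
For each such perfect matching H, let X_H = 1 if all 5 edges of H are present in G. Then P[X_H = 1] = p^{5} = (3/5)^{5} = 243/3125.
Summing the indicators: E[X] = Σ_H E[X_H] = 945 · p^{5} = 945 · 243/3125 = 45927/625.
Numerically: E[X] ≈ 73.48.

E[X] = 945 · (3/5)^{5} = 45927/625 ≈ 73.48.


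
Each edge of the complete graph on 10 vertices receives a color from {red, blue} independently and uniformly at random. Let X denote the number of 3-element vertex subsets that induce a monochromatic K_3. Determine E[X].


Let X = Σ_S X_S over the C(10, 3) = 120 subsets S of size 3, where X_S = 1 if the K_3 on S is monochromatic.
For a fixed S, the K_3 on S has C(3, 2) = 3 edges. P[all 3 edges red] = (1/2)^3, and likewise for blue, so P[monochromatic] = 2·(1/2)^3 = 2^{1 − 3} = 1/4.
By linearity: E[X] = C(10, 3) · 2^{1 − 3} = 120 · 1/4 = 30.
Numerically: E[X] ≈ 30.000.

E[X] = C(10,3)·2^(1−C(3,2)) = 30 ≈ 30.000.


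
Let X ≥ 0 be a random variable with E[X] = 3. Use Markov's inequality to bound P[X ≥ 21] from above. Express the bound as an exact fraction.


μ = E[X] = 3, a = 21.
Markov: P[X ≥ 21] ≤ μ/a = (3)/21 = 1/7.
Numerically: ≈ 0.1429.
(Since a = 21 > μ = 3.0000, the bound 1/7 is < 1 and informative.)

P[X ≥ 21] ≤ 1/7 ≈ 0.1429.


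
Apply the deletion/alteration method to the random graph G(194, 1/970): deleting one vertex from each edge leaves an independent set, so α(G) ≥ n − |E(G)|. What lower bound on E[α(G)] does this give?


E[|E(G)|] = C(194, 2)·p = 18721 · (1/970) = 193/10.
E[α(G)] ≥ n − E[|E(G)|] = 194 − 193/10 = 1747/10.
Numerically: ≈ 174.700000.
(This is only a lower bound; the true E[α(G)] may be larger.)

E[α(G)] ≥ 1747/10 ≈ 174.700000.


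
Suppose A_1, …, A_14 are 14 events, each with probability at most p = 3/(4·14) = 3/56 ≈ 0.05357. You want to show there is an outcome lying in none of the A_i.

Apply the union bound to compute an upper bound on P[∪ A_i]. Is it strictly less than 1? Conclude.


Union bound: P[∪_{i=1}^{14} A_i] ≤ Σ_i P[A_i] ≤ 14·p = 14·(3/56) = 3/4.
Numerically: 3/4 ≈ 0.75000.
Is 3/4 < 1? YES.
Since P[∪ A_i] ≤ 3/4 < 1, the complement has P[∩ A_i^c] ≥ 1 − 3/4 = 1/4 > 0, so some outcome avoids every A_i.

14·p = 3/4 ≈ 0.75000; existence CERTIFIED by the union bound.


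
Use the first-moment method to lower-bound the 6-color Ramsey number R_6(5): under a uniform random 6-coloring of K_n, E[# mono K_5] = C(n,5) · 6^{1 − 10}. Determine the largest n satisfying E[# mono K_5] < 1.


We need C(n, 5) · 6^{1 − 10} < 1, i.e. C(n, 5) < 6^{10 − 1} = 10077696.
Check values of n near the boundary:
  n = 66: C(66, 5) = 8936928; 8936928 < 10077696? YES
  n = 67: C(67, 5) = 9657648; 9657648 < 10077696? YES
  n = 68: C(68, 5) = 10424128; 10424128 < 10077696? NO
The largest n with C(n, 5) < 10077696 is n = 67 (where E[X] = 67067/69984 ≈ 0.95832). Hence R_6(5) > 67, i.e. R_6(5) ≥ 68.

Largest n = 67; hence R_6(5) > 67.


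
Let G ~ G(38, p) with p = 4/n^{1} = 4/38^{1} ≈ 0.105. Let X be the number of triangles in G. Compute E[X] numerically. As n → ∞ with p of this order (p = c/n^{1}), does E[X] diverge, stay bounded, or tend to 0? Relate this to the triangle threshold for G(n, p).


Number of potential triangles: C(38, 3) = 8436.
Each occurs with probability p³ ≈ (0.105)³ ≈ 1.16635e-03.
By linearity: E[X] = C(38, 3)·p³ ≈ 8436 · 1.16635e-03 ≈ 9.839.
Here α = 1, so p = 4/n is exactly at the triangle threshold p ~ 1/n. Asymptotically E[X] → c³/6 = 4³/6 = 32/3 ≈ 10.667, a bounded constant. In this regime the triangle count is asymptotically Poisson(c³/6).

E[X] ≈ 9.839; in regime p = Θ(1/n^{1}) E[X] stays bounded (at the triangle threshold p ~ 1/n).


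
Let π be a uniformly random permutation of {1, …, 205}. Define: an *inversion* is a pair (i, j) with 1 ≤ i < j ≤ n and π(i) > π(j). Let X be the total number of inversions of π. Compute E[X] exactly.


Write X = Σ X_I over the C(205, 2) = 20910 pairs i < j, with X_I the indicator of one inversion.
There are 20910 indicators.
For each fixed pair i < j, the values π(i) and π(j) are two distinct elements of {1, …, 205} in uniformly random order; by symmetry P[π(i) > π(j)] = 1/2.
By linearity: E[X] = 20910 · (1/2) = C(205, 2) · (1/2) = 20910/2 = 10455 ≈ 10455.0000.

E[X] = 10455 = 10455.0000.


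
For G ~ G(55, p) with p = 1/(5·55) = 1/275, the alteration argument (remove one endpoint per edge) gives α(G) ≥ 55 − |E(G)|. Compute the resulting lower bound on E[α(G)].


E[|E(G)|] = C(55, 2)·p = 1485 · (1/275) = 27/5.
E[α(G)] ≥ n − E[|E(G)|] = 55 − 27/5 = 248/5.
Numerically: ≈ 49.600.
(This is only a lower bound; the true E[α(G)] may be larger.)

E[α(G)] ≥ 248/5 ≈ 49.600.


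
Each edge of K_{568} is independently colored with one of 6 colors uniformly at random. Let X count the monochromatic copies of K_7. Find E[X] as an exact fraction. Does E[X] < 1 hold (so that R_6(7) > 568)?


E[X] = C(568, 7) · 6^{1 − 21} = 3646611956239704 · 6^{−20} = 3646611956239704/3656158440062976.
As a reduced fraction: E[X] = 16882462760369/16926659444736 ≈ 0.9973889.
Is E[X] < 1? YES.
Since E[X] < 1, there exists a 6-coloring of K_{568} with no monochromatic K_7; hence R_6(7) > 568.

E[X] = 16882462760369/16926659444736 ≈ 0.9973889; E[X] < 1, so R_6(7) > 568.


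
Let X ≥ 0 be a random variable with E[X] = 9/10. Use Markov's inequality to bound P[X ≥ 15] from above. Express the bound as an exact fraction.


μ = E[X] = 9/10, a = 15.
Markov: P[X ≥ 15] ≤ μ/a = (9/10)/15 = 3/50.
Numerically: ≈ 0.0600.
(Since a = 15 > μ = 0.9000, the bound 3/50 is < 1 and informative.)

P[X ≥ 15] ≤ 3/50 ≈ 0.0600.


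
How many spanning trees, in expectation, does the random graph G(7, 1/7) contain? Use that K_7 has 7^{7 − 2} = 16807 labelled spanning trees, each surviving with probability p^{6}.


K_7 has 7^{7 − 2} = 16807 labelled spanning trees.
For each such spanning tree H, let X_H = 1 if all 6 edges of H are present in G. Then P[X_H = 1] = p^{6} = (1/7)^{6} = 1/117649.
By linearity: E[X] = Σ_H E[X_H] = 16807 · p^{6} = 16807 · 1/117649 = 1/7.
Numerically: E[X] ≈ 0.1429.

E[X] = 16807 · (1/7)^{6} = 1/7 ≈ 0.1429.


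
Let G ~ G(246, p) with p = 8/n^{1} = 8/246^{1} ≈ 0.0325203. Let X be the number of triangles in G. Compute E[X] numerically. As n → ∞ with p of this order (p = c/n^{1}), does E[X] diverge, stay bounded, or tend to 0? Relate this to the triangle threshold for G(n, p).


Number of potential triangles: C(246, 3) = 2450980.
Each occurs with probability p³ ≈ (0.0325203)³ ≈ 3.43925708e-05.
By linearity: E[X] = C(246, 3)·p³ ≈ 2450980 · 3.43925708e-05 ≈ 84.295503.
Here α = 1, so p = 8/n is exactly at the triangle threshold p ~ 1/n. Asymptotically E[X] → c³/6 = 8³/6 = 256/3 ≈ 85.333333, a bounded constant. In this regime the triangle count is asymptotically Poisson(c³/6).

E[X] ≈ 84.295503; in regime p = Θ(1/n^{1}) E[X] stays bounded (at the triangle threshold p ~ 1/n).


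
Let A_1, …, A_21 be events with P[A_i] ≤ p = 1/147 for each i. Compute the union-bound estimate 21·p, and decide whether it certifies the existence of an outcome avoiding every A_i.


Union bound: P[∪_{i=1}^{21} A_i] ≤ Σ_i P[A_i] ≤ 21·p = 21·(1/147) = 1/7.
Numerically: 1/7 ≈ 0.143.
Is 1/7 < 1? YES.
Since P[∪ A_i] ≤ 1/7 < 1, the complement has P[∩ A_i^c] ≥ 1 − 1/7 = 6/7 > 0, so some outcome avoids every A_i.

21·p = 1/7 ≈ 0.143; existence CERTIFIED by the union bound.


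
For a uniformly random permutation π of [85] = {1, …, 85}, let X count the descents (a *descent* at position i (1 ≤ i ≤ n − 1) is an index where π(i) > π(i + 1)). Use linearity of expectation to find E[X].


Write X = Σ X_I over i = 1, …, 84, with X_I the indicator of one descent.
There are 84 indicators.
For each fixed i, the pair (π(i), π(i+1)) is a uniformly random ordered pair of distinct values from {1, …, 85}; by symmetry P[π(i) > π(i+1)] = 1/2.
By linearity: E[X] = 84 · (1/2) = (85 − 1) · (1/2) = 42 ≈ 42.000.

E[X] = 42 = 42.000.


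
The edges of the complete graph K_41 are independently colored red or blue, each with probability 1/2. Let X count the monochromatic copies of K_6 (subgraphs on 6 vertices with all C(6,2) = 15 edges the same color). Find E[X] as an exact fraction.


Let X = Σ_S X_S over the C(41, 6) = 4496388 subsets S of size 6, where X_S = 1 if the K_6 on S is monochromatic.
For a fixed S, the K_6 on S has C(6, 2) = 15 edges. P[all 15 edges red] = (1/2)^15, and likewise for blue, so P[monochromatic] = 2·(1/2)^15 = 2^{1 − 15} = 1/16384.
By linearity: E[X] = C(41, 6) · 2^{1 − 15} = 4496388 · 1/16384 = 1124097/4096.
Numerically: E[X] ≈ 274.438.

E[X] = C(41,6)·2^(1−C(6,2)) = 1124097/4096 ≈ 274.438.


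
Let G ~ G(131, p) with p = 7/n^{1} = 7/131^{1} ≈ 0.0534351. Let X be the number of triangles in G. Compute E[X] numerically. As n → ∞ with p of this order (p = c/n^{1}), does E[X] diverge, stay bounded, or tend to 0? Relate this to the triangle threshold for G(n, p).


Number of potential triangles: C(131, 3) = 366145.
Each occurs with probability p³ ≈ (0.0534351)³ ≈ 1.52573895e-04.
By linearity: E[X] = C(131, 3)·p³ ≈ 366145 · 1.52573895e-04 ≈ 55.864169.
Here α = 1, so p = 7/n is exactly at the triangle threshold p ~ 1/n. Asymptotically E[X] → c³/6 = 7³/6 = 343/6 ≈ 57.166667, a bounded constant. In this regime the triangle count is asymptotically Poisson(c³/6).

E[X] ≈ 55.864169; in regime p = Θ(1/n^{1}) E[X] stays bounded (at the triangle threshold p ~ 1/n).


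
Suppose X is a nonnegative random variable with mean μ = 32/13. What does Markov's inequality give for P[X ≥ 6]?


μ = E[X] = 32/13, a = 6.
Markov: P[X ≥ 6] ≤ μ/a = (32/13)/6 = 16/39.
Numerically: ≈ 0.410256.
(Since a = 6 > μ = 2.461538, the bound 16/39 is < 1 and informative.)

P[X ≥ 6] ≤ 16/39 ≈ 0.410256.


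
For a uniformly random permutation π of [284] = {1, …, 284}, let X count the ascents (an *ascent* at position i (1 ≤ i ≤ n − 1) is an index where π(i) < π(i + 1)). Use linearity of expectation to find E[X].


Write X = Σ X_I over i = 1, …, 283, with X_I the indicator of one ascent.
There are 283 indicators.
For each fixed i, the pair (π(i), π(i+1)) is a uniformly random ordered pair of distinct values from {1, …, 284}; by symmetry P[π(i) < π(i+1)] = 1/2.
By linearity: E[X] = 283 · (1/2) = (284 − 1) · (1/2) = 283/2 ≈ 141.50000.

E[X] = 283/2 = 141.50000.


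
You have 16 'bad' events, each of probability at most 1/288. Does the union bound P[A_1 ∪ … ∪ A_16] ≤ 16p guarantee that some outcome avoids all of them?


Union bound: P[∪_{i=1}^{16} A_i] ≤ Σ_i P[A_i] ≤ 16·p = 16·(1/288) = 1/18.
Numerically: 1/18 ≈ 0.055556.
Is 1/18 < 1? YES.
Since P[∪ A_i] ≤ 1/18 < 1, the complement has P[∩ A_i^c] ≥ 1 − 1/18 = 17/18 > 0, so some outcome avoids every A_i.

16·p = 1/18 ≈ 0.055556; existence CERTIFIED by the union bound.


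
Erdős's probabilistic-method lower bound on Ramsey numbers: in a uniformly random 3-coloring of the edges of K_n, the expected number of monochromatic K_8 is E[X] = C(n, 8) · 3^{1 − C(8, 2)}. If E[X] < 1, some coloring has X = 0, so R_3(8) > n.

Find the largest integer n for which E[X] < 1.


We need C(n, 8) · 3^{1 − 28} < 1, i.e. C(n, 8) < 3^{28 − 1} = 7625597484987.
Check values of n near the boundary:
  n = 151: C(151, 8) = 5551321138650; 5551321138650 < 7625597484987? YES
  n = 152: C(152, 8) = 5859727868575; 5859727868575 < 7625597484987? YES
  n = 153: C(153, 8) = 6183023199255; 6183023199255 < 7625597484987? YES
  n = 154: C(154, 8) = 6521818990995; 6521818990995 < 7625597484987? YES
  n = 155: C(155, 8) = 6876747915675; 6876747915675 < 7625597484987? YES
  n = 156: C(156, 8) = 7248464019225; 7248464019225 < 7625597484987? YES
  n = 157: C(157, 8) = 7637643295425; 7637643295425 < 7625597484987? NO
The largest n with C(n, 8) < 7625597484987 is n = 156 (where E[X] = 805384891025/847288609443 ≈ 0.950544). Hence R_3(8) > 156, i.e. R_3(8) ≥ 157.

Largest n = 156; hence R_3(8) > 156.


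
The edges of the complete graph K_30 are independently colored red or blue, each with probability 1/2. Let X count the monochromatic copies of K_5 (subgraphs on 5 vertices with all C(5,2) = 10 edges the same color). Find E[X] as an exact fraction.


Let X = Σ_S X_S over the C(30, 5) = 142506 subsets S of size 5, where X_S = 1 if the K_5 on S is monochromatic.
For a fixed S, the K_5 on S has C(5, 2) = 10 edges. P[all 10 edges red] = (1/2)^10, and likewise for blue, so P[monochromatic] = 2·(1/2)^10 = 2^{1 − 10} = 1/512.
By linearity: E[X] = C(30, 5) · 2^{1 − 10} = 142506 · 1/512 = 71253/256.
Numerically: E[X] ≈ 278.332031.

E[X] = C(30,5)·2^(1−C(5,2)) = 71253/256 ≈ 278.332031.


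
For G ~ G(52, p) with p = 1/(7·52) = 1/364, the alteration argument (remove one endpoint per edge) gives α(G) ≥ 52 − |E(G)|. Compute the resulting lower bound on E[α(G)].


E[|E(G)|] = C(52, 2)·p = 1326 · (1/364) = 51/14.
E[α(G)] ≥ n − E[|E(G)|] = 52 − 51/14 = 677/14.
Numerically: ≈ 48.35714.
(This is only a lower bound; the true E[α(G)] may be larger.)

E[α(G)] ≥ 677/14 ≈ 48.35714.


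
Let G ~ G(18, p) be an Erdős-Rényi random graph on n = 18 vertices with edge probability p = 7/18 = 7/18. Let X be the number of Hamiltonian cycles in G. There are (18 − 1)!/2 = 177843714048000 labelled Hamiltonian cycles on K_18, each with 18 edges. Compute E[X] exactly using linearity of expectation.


K_18 has (18 − 1)!/2 = 177843714048000 labelled Hamiltonian cycles.
For each such Hamiltonian cycle H, let X_H = 1 if all 18 edges of H are present in G. Then P[X_H = 1] = p^{18} = (7/18)^{18} = 1628413597910449/39346408075296537575424.
By linearity: E[X] = Σ_H E[X_H] = 177843714048000 · p^{18} = 177843714048000 · 1628413597910449/39346408075296537575424 = 24246874921186846803875/3294258113514384.
Numerically: E[X] ≈ 7.36e+06.

E[X] = 177843714048000 · (7/18)^{18} = 24246874921186846803875/3294258113514384 ≈ 7.36e+06.


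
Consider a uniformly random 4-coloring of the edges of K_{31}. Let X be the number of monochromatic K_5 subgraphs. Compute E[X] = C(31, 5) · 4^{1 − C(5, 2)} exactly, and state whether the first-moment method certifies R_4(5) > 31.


E[X] = C(31, 5) · 4^{1 − 10} = 169911 · 4^{−9} = 169911/262144.
As a reduced fraction: E[X] = 169911/262144 ≈ 0.648.
Is E[X] < 1? YES.
Since E[X] < 1, there exists a 4-coloring of K_{31} with no monochromatic K_5; hence R_4(5) > 31.

E[X] = 169911/262144 ≈ 0.648; E[X] < 1, so R_4(5) > 31.


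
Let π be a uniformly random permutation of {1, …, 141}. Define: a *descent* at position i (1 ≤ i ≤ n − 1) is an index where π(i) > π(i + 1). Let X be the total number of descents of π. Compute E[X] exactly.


Write X = Σ X_I over i = 1, …, 140, with X_I the indicator of one descent.
There are 140 indicators.
For each fixed i, the pair (π(i), π(i+1)) is a uniformly random ordered pair of distinct values from {1, …, 141}; by symmetry P[π(i) > π(i+1)] = 1/2.
By linearity: E[X] = 140 · (1/2) = (141 − 1) · (1/2) = 70 ≈ 70.000.

E[X] = 70 = 70.000.


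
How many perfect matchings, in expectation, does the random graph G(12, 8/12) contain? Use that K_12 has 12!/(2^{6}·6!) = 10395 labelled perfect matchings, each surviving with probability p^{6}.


K_12 has 12!/(2^{6}·6!) = 10395 labelled perfect matchings.
For each such perfect matching H, let X_H = 1 if all 6 edges of H are present in G. Then P[X_H = 1] = p^{6} = (2/3)^{6} = 64/729.
By linearity of expectation: E[X] = Σ_H E[X_H] = 10395 · p^{6} = 10395 · 64/729 = 24640/27.
Numerically: E[X] ≈ 912.593.

E[X] = 10395 · (2/3)^{6} = 24640/27 ≈ 912.593.


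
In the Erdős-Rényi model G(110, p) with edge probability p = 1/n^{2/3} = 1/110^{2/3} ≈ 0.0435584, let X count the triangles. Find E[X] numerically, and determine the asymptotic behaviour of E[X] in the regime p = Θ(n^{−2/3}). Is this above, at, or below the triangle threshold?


Number of potential triangles: C(110, 3) = 215820.
Each occurs with probability p³ ≈ (0.0435584)³ ≈ 8.26446281e-05.
By linearity: E[X] = C(110, 3)·p³ ≈ 215820 · 8.26446281e-05 ≈ 17.836364.
Since α = 2/3 < 1, p = c/n^{2/3} ≫ 1/n is above the triangle threshold p ~ 1/n. Asymptotically E[X] ~ (c³/6)·n^{3(1−α)} = (1³/6)·n^{1} → ∞; triangles are abundant w.h.p.

E[X] ≈ 17.836364; in regime p = Θ(1/n^{2/3}) E[X] diverges (above the triangle threshold p ~ 1/n).


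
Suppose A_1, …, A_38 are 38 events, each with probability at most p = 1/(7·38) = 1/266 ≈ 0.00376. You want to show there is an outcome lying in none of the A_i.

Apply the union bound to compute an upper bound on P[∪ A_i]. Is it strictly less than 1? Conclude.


Union bound: P[∪_{i=1}^{38} A_i] ≤ Σ_i P[A_i] ≤ 38·p = 38·(1/266) = 1/7.
Numerically: 1/7 ≈ 0.14286.
Is 1/7 < 1? YES.
Since P[∪ A_i] ≤ 1/7 < 1, the complement has P[∩ A_i^c] ≥ 1 − 1/7 = 6/7 > 0, so some outcome avoids every A_i.

38·p = 1/7 ≈ 0.14286; existence CERTIFIED by the union bound.


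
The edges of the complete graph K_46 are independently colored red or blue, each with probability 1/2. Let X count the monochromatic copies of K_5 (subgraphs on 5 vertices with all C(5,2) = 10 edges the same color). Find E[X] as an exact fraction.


Let X = Σ_S X_S over the C(46, 5) = 1370754 subsets S of size 5, where X_S = 1 if the K_5 on S is monochromatic.
For a fixed S, the K_5 on S has C(5, 2) = 10 edges. P[all 10 edges red] = (1/2)^10, and likewise for blue, so P[monochromatic] = 2·(1/2)^10 = 2^{1 − 10} = 1/512.
By linearity of expectation: E[X] = C(46, 5) · 2^{1 − 10} = 1370754 · 1/512 = 685377/256.
Numerically: E[X] ≈ 2677.253906.

E[X] = C(46,5)·2^(1−C(5,2)) = 685377/256 ≈ 2677.253906.


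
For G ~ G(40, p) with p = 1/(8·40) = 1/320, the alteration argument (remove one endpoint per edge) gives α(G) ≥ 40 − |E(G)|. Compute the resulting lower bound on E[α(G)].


E[|E(G)|] = C(40, 2)·p = 780 · (1/320) = 39/16.
E[α(G)] ≥ n − E[|E(G)|] = 40 − 39/16 = 601/16.
Numerically: ≈ 37.5625.
(This is only a lower bound; the true E[α(G)] may be larger.)

E[α(G)] ≥ 601/16 ≈ 37.5625.


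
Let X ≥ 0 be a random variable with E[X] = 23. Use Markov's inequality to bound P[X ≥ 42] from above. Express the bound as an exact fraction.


μ = E[X] = 23, a = 42.
Markov: P[X ≥ 42] ≤ μ/a = (23)/42 = 23/42.
Numerically: ≈ 0.548.
(Since a = 42 > μ = 23.000, the bound 23/42 is < 1 and informative.)

P[X ≥ 42] ≤ 23/42 ≈ 0.548.


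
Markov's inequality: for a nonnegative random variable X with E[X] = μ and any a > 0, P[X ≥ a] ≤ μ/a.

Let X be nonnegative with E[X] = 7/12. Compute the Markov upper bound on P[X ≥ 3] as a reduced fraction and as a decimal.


μ = E[X] = 7/12, a = 3.
Markov: P[X ≥ 3] ≤ μ/a = (7/12)/3 = 7/36.
Numerically: ≈ 0.194444.
(Since a = 3 > μ = 0.583333, the bound 7/36 is < 1 and informative.)

P[X ≥ 3] ≤ 7/36 ≈ 0.194444.


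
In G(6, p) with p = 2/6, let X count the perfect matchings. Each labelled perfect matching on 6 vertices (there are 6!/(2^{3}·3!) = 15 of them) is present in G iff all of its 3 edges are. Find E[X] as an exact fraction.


K_6 has 6!/(2^{3}·3!) = 15 labelled perfect matchings.
For each such perfect matching H, let X_H = 1 if all 3 edges of H are present in G. Then P[X_H = 1] = p^{3} = (1/3)^{3} = 1/27.
By linearity: E[X] = Σ_H E[X_H] = 15 · p^{3} = 15 · 1/27 = 5/9.
Numerically: E[X] ≈ 0.5556.

E[X] = 15 · (1/3)^{3} = 5/9 ≈ 0.5556.


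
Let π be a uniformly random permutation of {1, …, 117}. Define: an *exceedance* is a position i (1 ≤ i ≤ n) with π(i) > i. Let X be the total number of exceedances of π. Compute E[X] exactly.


Write X = Σ_{i=1}^{117} X_i, where X_i = 1_{π(i) > i}.
For each fixed i, π(i) is uniform over {1, …, 117} (marginal of a uniform permutation), so P[π(i) > i] = (n − i)/n. Summing: Σ_{i=1}^{117} (n − i)/n = (0 + 1 + … + 116)/117 = 117(117 − 1)/(2·117) = (117 − 1)/2.
Hence E[X] = Σ_{i=1}^{117} (117 − i)/117 = 58 ≈ 58.0000.

E[X] = 58 = 58.0000.


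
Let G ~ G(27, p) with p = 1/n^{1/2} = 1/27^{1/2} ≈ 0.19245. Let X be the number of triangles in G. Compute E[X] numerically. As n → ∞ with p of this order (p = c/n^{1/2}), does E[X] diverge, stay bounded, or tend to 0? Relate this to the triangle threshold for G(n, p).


Number of potential triangles: C(27, 3) = 2925.
Each occurs with probability p³ ≈ (0.19245)³ ≈ 7.12778110e-03.
By linearity: E[X] = C(27, 3)·p³ ≈ 2925 · 7.12778110e-03 ≈ 20.848760.
Since α = 1/2 < 1, p = c/n^{1/2} ≫ 1/n is above the triangle threshold p ~ 1/n. Asymptotically E[X] ~ (c³/6)·n^{3(1−α)} = (1³/6)·n^{1.5} → ∞; triangles are abundant w.h.p.

E[X] ≈ 20.848760; in regime p = Θ(1/n^{1/2}) E[X] diverges (above the triangle threshold p ~ 1/n).


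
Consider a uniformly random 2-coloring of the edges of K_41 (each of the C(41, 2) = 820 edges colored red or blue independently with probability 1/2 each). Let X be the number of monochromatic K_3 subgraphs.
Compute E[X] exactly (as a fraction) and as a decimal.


Let X = Σ_S X_S over the C(41, 3) = 10660 subsets S of size 3, where X_S = 1 if the K_3 on S is monochromatic.
For a fixed S, the K_3 on S has C(3, 2) = 3 edges. P[all 3 edges red] = (1/2)^3, and likewise for blue, so P[monochromatic] = 2·(1/2)^3 = 2^{1 − 3} = 1/4.
Summing: E[X] = C(41, 3) · 2^{1 − 3} = 10660 · 1/4 = 2665.
Numerically: E[X] ≈ 2665.000000.

E[X] = C(41,3)·2^(1−C(3,2)) = 2665 ≈ 2665.000000.


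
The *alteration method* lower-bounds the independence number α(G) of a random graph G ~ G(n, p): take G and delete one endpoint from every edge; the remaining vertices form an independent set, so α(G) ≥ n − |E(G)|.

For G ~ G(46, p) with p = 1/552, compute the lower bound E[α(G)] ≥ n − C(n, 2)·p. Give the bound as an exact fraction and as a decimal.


E[|E(G)|] = C(46, 2)·p = 1035 · (1/552) = 15/8.
E[α(G)] ≥ n − E[|E(G)|] = 46 − 15/8 = 353/8.
Numerically: ≈ 44.1250.
(This is only a lower bound; the true E[α(G)] may be larger.)

E[α(G)] ≥ 353/8 ≈ 44.1250.


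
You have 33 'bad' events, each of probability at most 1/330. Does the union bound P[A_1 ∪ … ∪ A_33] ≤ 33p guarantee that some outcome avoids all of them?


Union bound: P[∪_{i=1}^{33} A_i] ≤ Σ_i P[A_i] ≤ 33·p = 33·(1/330) = 1/10.
Numerically: 1/10 ≈ 0.1000000.
Is 1/10 < 1? YES.
Since P[∪ A_i] ≤ 1/10 < 1, the complement has P[∩ A_i^c] ≥ 1 − 1/10 = 9/10 > 0, so some outcome avoids every A_i.

33·p = 1/10 ≈ 0.1000000; existence CERTIFIED by the union bound.


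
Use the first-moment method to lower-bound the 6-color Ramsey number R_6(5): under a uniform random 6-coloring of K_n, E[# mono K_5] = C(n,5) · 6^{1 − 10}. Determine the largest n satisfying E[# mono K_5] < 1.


We need C(n, 5) · 6^{1 − 10} < 1, i.e. C(n, 5) < 6^{10 − 1} = 10077696.
Check values of n near the boundary:
  n = 65: C(65, 5) = 8259888; 8259888 < 10077696? YES
  n = 66: C(66, 5) = 8936928; 8936928 < 10077696? YES
  n = 67: C(67, 5) = 9657648; 9657648 < 10077696? YES
  n = 68: C(68, 5) = 10424128; 10424128 < 10077696? NO
The largest n with C(n, 5) < 10077696 is n = 67 (where E[X] = 67067/69984 ≈ 0.95832). Hence R_6(5) > 67, i.e. R_6(5) ≥ 68.

Largest n = 67; hence R_6(5) > 67.


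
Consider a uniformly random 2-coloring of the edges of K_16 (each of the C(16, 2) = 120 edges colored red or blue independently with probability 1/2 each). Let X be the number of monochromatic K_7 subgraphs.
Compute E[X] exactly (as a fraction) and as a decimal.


Let X = Σ_S X_S over the C(16, 7) = 11440 subsets S of size 7, where X_S = 1 if the K_7 on S is monochromatic.
For a fixed S, the K_7 on S has C(7, 2) = 21 edges. P[all 21 edges red] = (1/2)^21, and likewise for blue, so P[monochromatic] = 2·(1/2)^21 = 2^{1 − 21} = 1/1048576.
Summing: E[X] = C(16, 7) · 2^{1 − 21} = 11440 · 1/1048576 = 715/65536.
Numerically: E[X] ≈ 0.01091.

E[X] = C(16,7)·2^(1−C(7,2)) = 715/65536 ≈ 0.01091.


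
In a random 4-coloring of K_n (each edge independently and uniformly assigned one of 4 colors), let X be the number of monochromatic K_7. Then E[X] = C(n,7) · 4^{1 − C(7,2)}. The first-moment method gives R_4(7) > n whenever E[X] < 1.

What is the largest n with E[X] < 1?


We need C(n, 7) · 4^{1 − 21} < 1, i.e. C(n, 7) < 4^{21 − 1} = 1099511627776.
Check values of n near the boundary:
  n = 175: C(175, 7) = 883208107275; 883208107275 < 1099511627776? YES
  n = 176: C(176, 7) = 919790691600; 919790691600 < 1099511627776? YES
  n = 177: C(177, 7) = 957664425960; 957664425960 < 1099511627776? YES
  n = 178: C(178, 7) = 996867063280; 996867063280 < 1099511627776? YES
  n = 179: C(179, 7) = 1037437234460; 1037437234460 < 1099511627776? YES
  n = 180: C(180, 7) = 1079414463600; 1079414463600 < 1099511627776? YES
  n = 181: C(181, 7) = 1122839183400; 1122839183400 < 1099511627776? NO
  n = 182: C(182, 7) = 1167752750736; 1167752750736 < 1099511627776? NO
The largest n with C(n, 7) < 1099511627776 is n = 180 (where E[X] = 67463403975/68719476736 ≈ 0.981722). Hence R_4(7) > 180, i.e. R_4(7) ≥ 181.

Largest n = 180; hence R_4(7) > 180.


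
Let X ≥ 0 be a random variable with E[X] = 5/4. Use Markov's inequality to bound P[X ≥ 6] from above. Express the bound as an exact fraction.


μ = E[X] = 5/4, a = 6.
Markov: P[X ≥ 6] ≤ μ/a = (5/4)/6 = 5/24.
Numerically: ≈ 0.208333.
(Since a = 6 > μ = 1.250000, the bound 5/24 is < 1 and informative.)

P[X ≥ 6] ≤ 5/24 ≈ 0.208333.


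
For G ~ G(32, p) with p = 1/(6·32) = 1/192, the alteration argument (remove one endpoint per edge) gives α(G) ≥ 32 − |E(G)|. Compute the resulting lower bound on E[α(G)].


E[|E(G)|] = C(32, 2)·p = 496 · (1/192) = 31/12.
E[α(G)] ≥ n − E[|E(G)|] = 32 − 31/12 = 353/12.
Numerically: ≈ 29.416667.
(This is only a lower bound; the true E[α(G)] may be larger.)

E[α(G)] ≥ 353/12 ≈ 29.416667.


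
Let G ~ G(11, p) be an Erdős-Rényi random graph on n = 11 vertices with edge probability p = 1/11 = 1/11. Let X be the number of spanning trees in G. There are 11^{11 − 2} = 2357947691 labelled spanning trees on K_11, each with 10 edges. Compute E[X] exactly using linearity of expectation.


K_11 has 11^{11 − 2} = 2357947691 labelled spanning trees.
For each such spanning tree H, let X_H = 1 if all 10 edges of H are present in G. Then P[X_H = 1] = p^{10} = (1/11)^{10} = 1/25937424601.
By linearity of expectation: E[X] = Σ_H E[X_H] = 2357947691 · p^{10} = 2357947691 · 1/25937424601 = 1/11.
Numerically: E[X] ≈ 0.0909.

E[X] = 2357947691 · (1/11)^{10} = 1/11 ≈ 0.0909.


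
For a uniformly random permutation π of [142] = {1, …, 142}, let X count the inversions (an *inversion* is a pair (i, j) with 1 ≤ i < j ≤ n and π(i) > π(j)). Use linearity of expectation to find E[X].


Write X = Σ X_I over the C(142, 2) = 10011 pairs i < j, with X_I the indicator of one inversion.
There are 10011 indicators.
For each fixed pair i < j, the values π(i) and π(j) are two distinct elements of {1, …, 142} in uniformly random order; by symmetry P[π(i) > π(j)] = 1/2.
By linearity: E[X] = 10011 · (1/2) = C(142, 2) · (1/2) = 10011/2 = 10011/2 ≈ 5005.500.

E[X] = 10011/2 = 5005.500.


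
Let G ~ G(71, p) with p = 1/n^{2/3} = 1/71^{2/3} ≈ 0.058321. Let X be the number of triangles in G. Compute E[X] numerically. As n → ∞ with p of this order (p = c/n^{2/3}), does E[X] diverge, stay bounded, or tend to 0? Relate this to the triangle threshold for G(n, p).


Number of potential triangles: C(71, 3) = 57155.
Each occurs with probability p³ ≈ (0.058321)³ ≈ 1.9837334e-04.
By linearity: E[X] = C(71, 3)·p³ ≈ 57155 · 1.9837334e-04 ≈ 11.33803.
Since α = 2/3 < 1, p = c/n^{2/3} ≫ 1/n is above the triangle threshold p ~ 1/n. Asymptotically E[X] ~ (c³/6)·n^{3(1−α)} = (1³/6)·n^{1} → ∞; triangles are abundant w.h.p.

E[X] ≈ 11.33803; in regime p = Θ(1/n^{2/3}) E[X] diverges (above the triangle threshold p ~ 1/n).


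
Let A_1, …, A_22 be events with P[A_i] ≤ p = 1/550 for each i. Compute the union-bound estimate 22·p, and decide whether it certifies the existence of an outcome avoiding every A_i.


Union bound: P[∪_{i=1}^{22} A_i] ≤ Σ_i P[A_i] ≤ 22·p = 22·(1/550) = 1/25.
Numerically: 1/25 ≈ 0.04000.
Is 1/25 < 1? YES.
Since P[∪ A_i] ≤ 1/25 < 1, the complement has P[∩ A_i^c] ≥ 1 − 1/25 = 24/25 > 0, so some outcome avoids every A_i.

22·p = 1/25 ≈ 0.04000; existence CERTIFIED by the union bound.


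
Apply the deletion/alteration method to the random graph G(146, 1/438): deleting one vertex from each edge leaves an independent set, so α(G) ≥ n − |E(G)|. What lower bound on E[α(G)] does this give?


E[|E(G)|] = C(146, 2)·p = 10585 · (1/438) = 145/6.
E[α(G)] ≥ n − E[|E(G)|] = 146 − 145/6 = 731/6.
Numerically: ≈ 121.83333.
(This is only a lower bound; the true E[α(G)] may be larger.)

E[α(G)] ≥ 731/6 ≈ 121.83333.


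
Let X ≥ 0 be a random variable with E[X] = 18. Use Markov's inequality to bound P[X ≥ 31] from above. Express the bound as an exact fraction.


μ = E[X] = 18, a = 31.
Markov: P[X ≥ 31] ≤ μ/a = (18)/31 = 18/31.
Numerically: ≈ 0.5806.
(Since a = 31 > μ = 18.0000, the bound 18/31 is < 1 and informative.)

P[X ≥ 31] ≤ 18/31 ≈ 0.5806.


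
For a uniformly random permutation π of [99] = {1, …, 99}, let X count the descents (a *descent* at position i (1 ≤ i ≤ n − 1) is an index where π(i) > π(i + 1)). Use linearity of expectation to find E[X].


Write X = Σ X_I over i = 1, …, 98, with X_I the indicator of one descent.
There are 98 indicators.
For each fixed i, the pair (π(i), π(i+1)) is a uniformly random ordered pair of distinct values from {1, …, 99}; by symmetry P[π(i) > π(i+1)] = 1/2.
By linearity: E[X] = 98 · (1/2) = (99 − 1) · (1/2) = 49 ≈ 49.000000.

E[X] = 49 = 49.000000.


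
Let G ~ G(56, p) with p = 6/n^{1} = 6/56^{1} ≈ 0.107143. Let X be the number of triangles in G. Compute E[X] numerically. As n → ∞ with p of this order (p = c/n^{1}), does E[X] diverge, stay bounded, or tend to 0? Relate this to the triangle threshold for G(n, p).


Number of potential triangles: C(56, 3) = 27720.
Each occurs with probability p³ ≈ (0.107143)³ ≈ 1.22995627e-03.
By linearity: E[X] = C(56, 3)·p³ ≈ 27720 · 1.22995627e-03 ≈ 34.094388.
Here α = 1, so p = 6/n is exactly at the triangle threshold p ~ 1/n. Asymptotically E[X] → c³/6 = 6³/6 = 36 ≈ 36.000000, a bounded constant. In this regime the triangle count is asymptotically Poisson(c³/6).

E[X] ≈ 34.094388; in regime p = Θ(1/n^{1}) E[X] stays bounded (at the triangle threshold p ~ 1/n).


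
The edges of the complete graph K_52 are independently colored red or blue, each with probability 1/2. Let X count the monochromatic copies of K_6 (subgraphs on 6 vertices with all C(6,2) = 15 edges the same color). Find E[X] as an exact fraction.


Let X = Σ_S X_S over the C(52, 6) = 20358520 subsets S of size 6, where X_S = 1 if the K_6 on S is monochromatic.
For a fixed S, the K_6 on S has C(6, 2) = 15 edges. P[all 15 edges red] = (1/2)^15, and likewise for blue, so P[monochromatic] = 2·(1/2)^15 = 2^{1 − 15} = 1/16384.
Summing: E[X] = C(52, 6) · 2^{1 − 15} = 20358520 · 1/16384 = 2544815/2048.
Numerically: E[X] ≈ 1242.5854.

E[X] = C(52,6)·2^(1−C(6,2)) = 2544815/2048 ≈ 1242.5854.


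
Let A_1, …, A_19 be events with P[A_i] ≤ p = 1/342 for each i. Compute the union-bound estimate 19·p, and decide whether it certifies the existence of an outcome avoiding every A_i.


Union bound: P[∪_{i=1}^{19} A_i] ≤ Σ_i P[A_i] ≤ 19·p = 19·(1/342) = 1/18.
Numerically: 1/18 ≈ 0.05556.
Is 1/18 < 1? YES.
Since P[∪ A_i] ≤ 1/18 < 1, the complement has P[∩ A_i^c] ≥ 1 − 1/18 = 17/18 > 0, so some outcome avoids every A_i.

19·p = 1/18 ≈ 0.05556; existence CERTIFIED by the union bound.


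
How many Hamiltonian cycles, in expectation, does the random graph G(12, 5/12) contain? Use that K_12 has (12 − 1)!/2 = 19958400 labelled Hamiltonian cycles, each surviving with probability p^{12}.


K_12 has (12 − 1)!/2 = 19958400 labelled Hamiltonian cycles.
For each such Hamiltonian cycle H, let X_H = 1 if all 12 edges of H are present in G. Then P[X_H = 1] = p^{12} = (5/12)^{12} = 244140625/8916100448256.
By linearity: E[X] = Σ_H E[X_H] = 19958400 · p^{12} = 19958400 · 244140625/8916100448256 = 469970703125/859963392.
Numerically: E[X] ≈ 547.

E[X] = 19958400 · (5/12)^{12} = 469970703125/859963392 ≈ 547.


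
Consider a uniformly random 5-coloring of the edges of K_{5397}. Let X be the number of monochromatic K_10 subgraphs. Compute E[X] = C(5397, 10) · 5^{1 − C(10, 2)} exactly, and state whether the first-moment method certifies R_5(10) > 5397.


E[X] = C(5397, 10) · 5^{1 − 45} = 5729779230003226281244520755596 · 5^{−44} = 5729779230003226281244520755596/5684341886080801486968994140625.
As a reduced fraction: E[X] = 5729779230003226281244520755596/5684341886080801486968994140625 ≈ 1.0080.
Is E[X] < 1? NO.
Since E[X] ≥ 1, the first-moment bound is inconclusive at n = 5397; it does NOT by itself certify R_5(10) > 5397.

E[X] = 5729779230003226281244520755596/5684341886080801486968994140625 ≈ 1.0080; E[X] ≥ 1; first-moment method inconclusive here.


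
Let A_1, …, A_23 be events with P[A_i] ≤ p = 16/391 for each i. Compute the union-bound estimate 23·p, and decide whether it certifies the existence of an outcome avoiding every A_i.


Union bound: P[∪_{i=1}^{23} A_i] ≤ Σ_i P[A_i] ≤ 23·p = 23·(16/391) = 16/17.
Numerically: 16/17 ≈ 0.94118.
Is 16/17 < 1? YES.
Since P[∪ A_i] ≤ 16/17 < 1, the complement has P[∩ A_i^c] ≥ 1 − 16/17 = 1/17 > 0, so some outcome avoids every A_i.

23·p = 16/17 ≈ 0.94118; existence CERTIFIED by the union bound.


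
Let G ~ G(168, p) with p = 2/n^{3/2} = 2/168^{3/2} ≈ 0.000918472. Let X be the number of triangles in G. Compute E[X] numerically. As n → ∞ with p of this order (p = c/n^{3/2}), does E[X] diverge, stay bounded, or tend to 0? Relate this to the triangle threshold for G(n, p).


Number of potential triangles: C(168, 3) = 776216.
Each occurs with probability p³ ≈ (0.000918472)³ ≈ 7.74815356e-10.
By linearity: E[X] = C(168, 3)·p³ ≈ 776216 · 7.74815356e-10 ≈ 0.000601.
Since α = 3/2 > 1, p = c/n^{3/2} = o(1/n) is below the triangle threshold p ~ 1/n. Asymptotically E[X] ~ (c³/6)·n^{3(1−α)} = (2³/6)·n^{-1.5} → 0, so by Markov's inequality G has no triangles w.h.p.

E[X] ≈ 0.000601; in regime p = Θ(1/n^{3/2}) E[X] tends to 0 (below the triangle threshold p ~ 1/n).


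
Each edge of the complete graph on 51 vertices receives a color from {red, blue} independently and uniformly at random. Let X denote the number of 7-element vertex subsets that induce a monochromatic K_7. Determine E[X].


Let X = Σ_S X_S over the C(51, 7) = 115775100 subsets S of size 7, where X_S = 1 if the K_7 on S is monochromatic.
For a fixed S, the K_7 on S has C(7, 2) = 21 edges. P[all 21 edges red] = (1/2)^21, and likewise for blue, so P[monochromatic] = 2·(1/2)^21 = 2^{1 − 21} = 1/1048576.
By linearity: E[X] = C(51, 7) · 2^{1 − 21} = 115775100 · 1/1048576 = 28943775/262144.
Numerically: E[X] ≈ 110.411739.

E[X] = C(51,7)·2^(1−C(7,2)) = 28943775/262144 ≈ 110.411739.


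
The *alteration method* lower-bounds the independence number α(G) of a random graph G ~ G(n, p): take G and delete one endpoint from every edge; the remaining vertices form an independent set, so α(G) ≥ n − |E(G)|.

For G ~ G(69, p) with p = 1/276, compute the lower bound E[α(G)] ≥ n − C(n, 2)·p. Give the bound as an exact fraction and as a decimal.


E[|E(G)|] = C(69, 2)·p = 2346 · (1/276) = 17/2.
E[α(G)] ≥ n − E[|E(G)|] = 69 − 17/2 = 121/2.
Numerically: ≈ 60.500000.
(This is only a lower bound; the true E[α(G)] may be larger.)

E[α(G)] ≥ 121/2 ≈ 60.500000.


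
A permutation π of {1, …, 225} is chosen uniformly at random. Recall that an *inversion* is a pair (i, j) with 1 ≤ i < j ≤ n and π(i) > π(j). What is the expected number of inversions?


Write X = Σ X_I over the C(225, 2) = 25200 pairs i < j, with X_I the indicator of one inversion.
There are 25200 indicators.
For each fixed pair i < j, the values π(i) and π(j) are two distinct elements of {1, …, 225} in uniformly random order; by symmetry P[π(i) > π(j)] = 1/2.
By linearity: E[X] = 25200 · (1/2) = C(225, 2) · (1/2) = 25200/2 = 12600 ≈ 12600.0000.

E[X] = 12600 = 12600.0000.
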